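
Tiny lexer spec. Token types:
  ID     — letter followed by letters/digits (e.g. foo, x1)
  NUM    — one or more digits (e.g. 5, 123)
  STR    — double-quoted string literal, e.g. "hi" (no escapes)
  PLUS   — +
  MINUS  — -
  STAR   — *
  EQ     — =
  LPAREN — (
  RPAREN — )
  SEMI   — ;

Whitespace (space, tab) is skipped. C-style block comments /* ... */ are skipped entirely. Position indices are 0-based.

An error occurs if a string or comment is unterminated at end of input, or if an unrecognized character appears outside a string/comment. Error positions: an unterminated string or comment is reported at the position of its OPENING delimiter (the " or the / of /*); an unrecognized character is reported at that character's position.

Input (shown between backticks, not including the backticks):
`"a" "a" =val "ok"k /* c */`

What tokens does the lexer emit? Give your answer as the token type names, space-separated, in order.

Answer: STR STR EQ ID STR ID

Derivation:
pos=0: enter STRING mode
pos=0: emit STR "a" (now at pos=3)
pos=4: enter STRING mode
pos=4: emit STR "a" (now at pos=7)
pos=8: emit EQ '='
pos=9: emit ID 'val' (now at pos=12)
pos=13: enter STRING mode
pos=13: emit STR "ok" (now at pos=17)
pos=17: emit ID 'k' (now at pos=18)
pos=19: enter COMMENT mode (saw '/*')
exit COMMENT mode (now at pos=26)
DONE. 6 tokens: [STR, STR, EQ, ID, STR, ID]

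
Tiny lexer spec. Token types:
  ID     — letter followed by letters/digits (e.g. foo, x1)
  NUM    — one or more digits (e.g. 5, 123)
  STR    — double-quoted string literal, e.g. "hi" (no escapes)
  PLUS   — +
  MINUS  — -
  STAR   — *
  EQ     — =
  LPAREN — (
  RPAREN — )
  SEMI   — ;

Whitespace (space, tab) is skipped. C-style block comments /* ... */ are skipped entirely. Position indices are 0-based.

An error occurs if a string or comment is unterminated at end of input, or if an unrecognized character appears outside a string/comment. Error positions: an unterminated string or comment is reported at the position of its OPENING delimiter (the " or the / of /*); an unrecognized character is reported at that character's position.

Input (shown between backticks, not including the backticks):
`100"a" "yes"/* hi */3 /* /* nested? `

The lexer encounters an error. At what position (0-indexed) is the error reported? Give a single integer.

pos=0: emit NUM '100' (now at pos=3)
pos=3: enter STRING mode
pos=3: emit STR "a" (now at pos=6)
pos=7: enter STRING mode
pos=7: emit STR "yes" (now at pos=12)
pos=12: enter COMMENT mode (saw '/*')
exit COMMENT mode (now at pos=20)
pos=20: emit NUM '3' (now at pos=21)
pos=22: enter COMMENT mode (saw '/*')
pos=22: ERROR — unterminated comment (reached EOF)

Answer: 22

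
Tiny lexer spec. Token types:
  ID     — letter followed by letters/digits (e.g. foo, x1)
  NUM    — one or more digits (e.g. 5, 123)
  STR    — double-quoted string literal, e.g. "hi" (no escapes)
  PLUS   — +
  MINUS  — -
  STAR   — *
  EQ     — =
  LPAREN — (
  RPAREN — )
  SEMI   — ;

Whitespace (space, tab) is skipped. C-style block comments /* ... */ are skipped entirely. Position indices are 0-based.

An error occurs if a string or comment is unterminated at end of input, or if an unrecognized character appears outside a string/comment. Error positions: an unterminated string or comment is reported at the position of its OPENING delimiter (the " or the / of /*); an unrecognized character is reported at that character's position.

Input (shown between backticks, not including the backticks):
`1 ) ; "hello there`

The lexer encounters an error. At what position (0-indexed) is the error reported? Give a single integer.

Answer: 6

Derivation:
pos=0: emit NUM '1' (now at pos=1)
pos=2: emit RPAREN ')'
pos=4: emit SEMI ';'
pos=6: enter STRING mode
pos=6: ERROR — unterminated string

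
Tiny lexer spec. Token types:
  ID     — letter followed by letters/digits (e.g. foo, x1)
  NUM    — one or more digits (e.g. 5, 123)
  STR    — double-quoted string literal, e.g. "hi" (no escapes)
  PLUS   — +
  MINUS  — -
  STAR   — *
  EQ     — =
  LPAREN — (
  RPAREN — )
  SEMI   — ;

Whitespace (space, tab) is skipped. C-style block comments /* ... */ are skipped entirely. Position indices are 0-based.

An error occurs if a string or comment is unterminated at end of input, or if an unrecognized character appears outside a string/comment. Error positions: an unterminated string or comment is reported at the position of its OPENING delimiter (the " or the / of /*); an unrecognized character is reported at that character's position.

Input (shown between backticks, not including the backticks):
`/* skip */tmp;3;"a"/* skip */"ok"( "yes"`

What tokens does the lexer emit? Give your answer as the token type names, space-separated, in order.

pos=0: enter COMMENT mode (saw '/*')
exit COMMENT mode (now at pos=10)
pos=10: emit ID 'tmp' (now at pos=13)
pos=13: emit SEMI ';'
pos=14: emit NUM '3' (now at pos=15)
pos=15: emit SEMI ';'
pos=16: enter STRING mode
pos=16: emit STR "a" (now at pos=19)
pos=19: enter COMMENT mode (saw '/*')
exit COMMENT mode (now at pos=29)
pos=29: enter STRING mode
pos=29: emit STR "ok" (now at pos=33)
pos=33: emit LPAREN '('
pos=35: enter STRING mode
pos=35: emit STR "yes" (now at pos=40)
DONE. 8 tokens: [ID, SEMI, NUM, SEMI, STR, STR, LPAREN, STR]

Answer: ID SEMI NUM SEMI STR STR LPAREN STR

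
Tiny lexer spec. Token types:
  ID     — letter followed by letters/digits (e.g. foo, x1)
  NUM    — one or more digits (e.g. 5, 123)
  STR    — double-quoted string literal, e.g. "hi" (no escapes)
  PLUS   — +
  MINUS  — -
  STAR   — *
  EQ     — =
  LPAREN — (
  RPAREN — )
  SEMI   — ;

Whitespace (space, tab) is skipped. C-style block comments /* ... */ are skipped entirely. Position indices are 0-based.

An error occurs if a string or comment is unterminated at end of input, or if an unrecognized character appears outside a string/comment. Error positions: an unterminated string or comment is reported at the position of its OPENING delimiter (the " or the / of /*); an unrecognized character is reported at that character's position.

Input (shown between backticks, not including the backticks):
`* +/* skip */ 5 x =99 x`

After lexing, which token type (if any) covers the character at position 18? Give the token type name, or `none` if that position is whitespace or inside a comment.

pos=0: emit STAR '*'
pos=2: emit PLUS '+'
pos=3: enter COMMENT mode (saw '/*')
exit COMMENT mode (now at pos=13)
pos=14: emit NUM '5' (now at pos=15)
pos=16: emit ID 'x' (now at pos=17)
pos=18: emit EQ '='
pos=19: emit NUM '99' (now at pos=21)
pos=22: emit ID 'x' (now at pos=23)
DONE. 7 tokens: [STAR, PLUS, NUM, ID, EQ, NUM, ID]
Position 18: char is '=' -> EQ

Answer: EQ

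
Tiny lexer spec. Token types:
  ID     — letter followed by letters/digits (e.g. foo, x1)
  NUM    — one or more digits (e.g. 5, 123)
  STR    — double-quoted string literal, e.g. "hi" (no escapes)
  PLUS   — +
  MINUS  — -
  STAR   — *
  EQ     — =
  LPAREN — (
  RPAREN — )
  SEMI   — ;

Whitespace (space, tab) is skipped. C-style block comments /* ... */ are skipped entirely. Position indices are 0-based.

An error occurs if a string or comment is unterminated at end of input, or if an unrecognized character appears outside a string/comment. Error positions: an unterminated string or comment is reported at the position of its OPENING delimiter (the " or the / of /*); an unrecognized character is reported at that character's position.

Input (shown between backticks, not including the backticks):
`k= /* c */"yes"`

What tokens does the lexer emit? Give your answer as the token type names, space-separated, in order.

pos=0: emit ID 'k' (now at pos=1)
pos=1: emit EQ '='
pos=3: enter COMMENT mode (saw '/*')
exit COMMENT mode (now at pos=10)
pos=10: enter STRING mode
pos=10: emit STR "yes" (now at pos=15)
DONE. 3 tokens: [ID, EQ, STR]

Answer: ID EQ STR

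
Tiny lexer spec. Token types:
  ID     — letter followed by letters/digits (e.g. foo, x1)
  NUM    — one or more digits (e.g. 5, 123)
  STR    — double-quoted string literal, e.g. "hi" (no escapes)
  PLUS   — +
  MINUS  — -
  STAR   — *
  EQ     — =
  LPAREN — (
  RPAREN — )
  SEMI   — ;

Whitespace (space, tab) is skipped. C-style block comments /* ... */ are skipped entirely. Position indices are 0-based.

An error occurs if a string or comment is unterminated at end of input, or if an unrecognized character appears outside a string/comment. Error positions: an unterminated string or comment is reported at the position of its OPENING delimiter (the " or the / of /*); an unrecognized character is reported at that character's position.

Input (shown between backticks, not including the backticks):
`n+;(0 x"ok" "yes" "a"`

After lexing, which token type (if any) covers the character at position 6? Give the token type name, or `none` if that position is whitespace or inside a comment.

pos=0: emit ID 'n' (now at pos=1)
pos=1: emit PLUS '+'
pos=2: emit SEMI ';'
pos=3: emit LPAREN '('
pos=4: emit NUM '0' (now at pos=5)
pos=6: emit ID 'x' (now at pos=7)
pos=7: enter STRING mode
pos=7: emit STR "ok" (now at pos=11)
pos=12: enter STRING mode
pos=12: emit STR "yes" (now at pos=17)
pos=18: enter STRING mode
pos=18: emit STR "a" (now at pos=21)
DONE. 9 tokens: [ID, PLUS, SEMI, LPAREN, NUM, ID, STR, STR, STR]
Position 6: char is 'x' -> ID

Answer: ID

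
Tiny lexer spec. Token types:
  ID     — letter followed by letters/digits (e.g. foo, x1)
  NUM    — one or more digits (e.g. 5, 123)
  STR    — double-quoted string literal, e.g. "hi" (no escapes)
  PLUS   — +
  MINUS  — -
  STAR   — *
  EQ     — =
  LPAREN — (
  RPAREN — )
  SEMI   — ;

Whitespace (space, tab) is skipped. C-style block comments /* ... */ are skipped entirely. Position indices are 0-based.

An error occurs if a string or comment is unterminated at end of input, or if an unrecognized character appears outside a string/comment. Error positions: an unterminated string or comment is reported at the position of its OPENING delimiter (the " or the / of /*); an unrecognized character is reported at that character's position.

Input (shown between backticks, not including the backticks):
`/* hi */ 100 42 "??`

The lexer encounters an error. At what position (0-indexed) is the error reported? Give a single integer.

pos=0: enter COMMENT mode (saw '/*')
exit COMMENT mode (now at pos=8)
pos=9: emit NUM '100' (now at pos=12)
pos=13: emit NUM '42' (now at pos=15)
pos=16: enter STRING mode
pos=16: ERROR — unterminated string

Answer: 16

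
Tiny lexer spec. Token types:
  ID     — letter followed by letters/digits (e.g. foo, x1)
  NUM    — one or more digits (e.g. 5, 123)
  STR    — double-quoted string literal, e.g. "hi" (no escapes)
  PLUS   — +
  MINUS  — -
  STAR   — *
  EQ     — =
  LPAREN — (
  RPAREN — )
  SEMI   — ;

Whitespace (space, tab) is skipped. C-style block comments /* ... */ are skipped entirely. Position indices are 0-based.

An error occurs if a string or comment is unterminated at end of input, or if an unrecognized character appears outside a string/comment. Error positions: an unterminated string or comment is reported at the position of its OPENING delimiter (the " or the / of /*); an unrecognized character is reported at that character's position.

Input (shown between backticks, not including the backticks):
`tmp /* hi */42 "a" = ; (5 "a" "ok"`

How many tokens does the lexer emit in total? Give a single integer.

pos=0: emit ID 'tmp' (now at pos=3)
pos=4: enter COMMENT mode (saw '/*')
exit COMMENT mode (now at pos=12)
pos=12: emit NUM '42' (now at pos=14)
pos=15: enter STRING mode
pos=15: emit STR "a" (now at pos=18)
pos=19: emit EQ '='
pos=21: emit SEMI ';'
pos=23: emit LPAREN '('
pos=24: emit NUM '5' (now at pos=25)
pos=26: enter STRING mode
pos=26: emit STR "a" (now at pos=29)
pos=30: enter STRING mode
pos=30: emit STR "ok" (now at pos=34)
DONE. 9 tokens: [ID, NUM, STR, EQ, SEMI, LPAREN, NUM, STR, STR]

Answer: 9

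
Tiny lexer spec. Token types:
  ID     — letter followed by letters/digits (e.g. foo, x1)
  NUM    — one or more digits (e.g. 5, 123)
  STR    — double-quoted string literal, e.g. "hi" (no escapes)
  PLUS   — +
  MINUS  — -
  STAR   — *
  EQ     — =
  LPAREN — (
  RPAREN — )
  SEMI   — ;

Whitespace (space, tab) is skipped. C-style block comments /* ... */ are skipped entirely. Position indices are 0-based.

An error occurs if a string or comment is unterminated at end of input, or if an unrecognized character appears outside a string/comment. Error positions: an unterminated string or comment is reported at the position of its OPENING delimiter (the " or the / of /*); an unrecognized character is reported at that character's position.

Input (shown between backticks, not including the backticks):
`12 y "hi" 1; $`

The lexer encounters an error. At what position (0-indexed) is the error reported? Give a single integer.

Answer: 13

Derivation:
pos=0: emit NUM '12' (now at pos=2)
pos=3: emit ID 'y' (now at pos=4)
pos=5: enter STRING mode
pos=5: emit STR "hi" (now at pos=9)
pos=10: emit NUM '1' (now at pos=11)
pos=11: emit SEMI ';'
pos=13: ERROR — unrecognized char '$'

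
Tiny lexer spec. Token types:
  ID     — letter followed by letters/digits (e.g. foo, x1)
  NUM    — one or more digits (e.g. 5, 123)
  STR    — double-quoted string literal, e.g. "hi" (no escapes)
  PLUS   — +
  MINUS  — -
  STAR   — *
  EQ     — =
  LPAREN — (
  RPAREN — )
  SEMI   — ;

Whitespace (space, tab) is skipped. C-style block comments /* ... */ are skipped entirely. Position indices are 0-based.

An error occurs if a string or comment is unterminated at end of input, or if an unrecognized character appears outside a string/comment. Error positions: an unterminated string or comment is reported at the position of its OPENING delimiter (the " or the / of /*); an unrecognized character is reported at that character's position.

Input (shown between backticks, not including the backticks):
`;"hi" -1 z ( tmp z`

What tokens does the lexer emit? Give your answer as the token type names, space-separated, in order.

Answer: SEMI STR MINUS NUM ID LPAREN ID ID

Derivation:
pos=0: emit SEMI ';'
pos=1: enter STRING mode
pos=1: emit STR "hi" (now at pos=5)
pos=6: emit MINUS '-'
pos=7: emit NUM '1' (now at pos=8)
pos=9: emit ID 'z' (now at pos=10)
pos=11: emit LPAREN '('
pos=13: emit ID 'tmp' (now at pos=16)
pos=17: emit ID 'z' (now at pos=18)
DONE. 8 tokens: [SEMI, STR, MINUS, NUM, ID, LPAREN, ID, ID]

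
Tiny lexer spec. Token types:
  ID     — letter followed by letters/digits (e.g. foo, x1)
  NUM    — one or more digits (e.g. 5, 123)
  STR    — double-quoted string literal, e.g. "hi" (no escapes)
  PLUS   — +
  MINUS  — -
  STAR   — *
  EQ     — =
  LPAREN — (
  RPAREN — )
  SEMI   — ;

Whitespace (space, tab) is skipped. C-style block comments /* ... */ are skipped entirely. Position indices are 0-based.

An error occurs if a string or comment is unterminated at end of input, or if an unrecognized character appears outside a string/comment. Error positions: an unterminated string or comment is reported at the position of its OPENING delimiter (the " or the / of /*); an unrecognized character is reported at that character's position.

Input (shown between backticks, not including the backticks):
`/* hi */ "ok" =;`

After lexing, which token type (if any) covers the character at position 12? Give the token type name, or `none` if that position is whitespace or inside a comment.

Answer: STR

Derivation:
pos=0: enter COMMENT mode (saw '/*')
exit COMMENT mode (now at pos=8)
pos=9: enter STRING mode
pos=9: emit STR "ok" (now at pos=13)
pos=14: emit EQ '='
pos=15: emit SEMI ';'
DONE. 3 tokens: [STR, EQ, SEMI]
Position 12: char is '"' -> STR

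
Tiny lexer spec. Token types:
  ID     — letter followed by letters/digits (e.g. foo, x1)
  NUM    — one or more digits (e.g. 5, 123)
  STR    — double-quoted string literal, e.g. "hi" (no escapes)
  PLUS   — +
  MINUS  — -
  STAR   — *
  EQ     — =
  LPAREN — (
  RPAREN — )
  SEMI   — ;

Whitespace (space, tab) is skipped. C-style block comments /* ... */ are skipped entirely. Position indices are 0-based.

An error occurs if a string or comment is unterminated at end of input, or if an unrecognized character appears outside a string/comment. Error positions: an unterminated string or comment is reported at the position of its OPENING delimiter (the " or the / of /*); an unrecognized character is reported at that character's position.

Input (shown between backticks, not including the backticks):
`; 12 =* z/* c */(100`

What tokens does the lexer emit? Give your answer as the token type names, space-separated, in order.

pos=0: emit SEMI ';'
pos=2: emit NUM '12' (now at pos=4)
pos=5: emit EQ '='
pos=6: emit STAR '*'
pos=8: emit ID 'z' (now at pos=9)
pos=9: enter COMMENT mode (saw '/*')
exit COMMENT mode (now at pos=16)
pos=16: emit LPAREN '('
pos=17: emit NUM '100' (now at pos=20)
DONE. 7 tokens: [SEMI, NUM, EQ, STAR, ID, LPAREN, NUM]

Answer: SEMI NUM EQ STAR ID LPAREN NUM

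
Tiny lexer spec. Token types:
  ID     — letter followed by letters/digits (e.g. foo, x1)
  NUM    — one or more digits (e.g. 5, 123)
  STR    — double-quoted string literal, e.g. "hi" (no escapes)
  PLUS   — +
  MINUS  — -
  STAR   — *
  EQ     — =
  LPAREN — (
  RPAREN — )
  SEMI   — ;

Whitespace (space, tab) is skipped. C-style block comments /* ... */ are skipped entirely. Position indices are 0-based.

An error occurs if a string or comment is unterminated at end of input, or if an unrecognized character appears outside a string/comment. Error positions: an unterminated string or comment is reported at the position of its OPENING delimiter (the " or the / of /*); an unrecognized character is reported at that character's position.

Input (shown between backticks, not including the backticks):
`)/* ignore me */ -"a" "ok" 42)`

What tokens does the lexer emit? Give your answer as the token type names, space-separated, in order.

pos=0: emit RPAREN ')'
pos=1: enter COMMENT mode (saw '/*')
exit COMMENT mode (now at pos=16)
pos=17: emit MINUS '-'
pos=18: enter STRING mode
pos=18: emit STR "a" (now at pos=21)
pos=22: enter STRING mode
pos=22: emit STR "ok" (now at pos=26)
pos=27: emit NUM '42' (now at pos=29)
pos=29: emit RPAREN ')'
DONE. 6 tokens: [RPAREN, MINUS, STR, STR, NUM, RPAREN]

Answer: RPAREN MINUS STR STR NUM RPAREN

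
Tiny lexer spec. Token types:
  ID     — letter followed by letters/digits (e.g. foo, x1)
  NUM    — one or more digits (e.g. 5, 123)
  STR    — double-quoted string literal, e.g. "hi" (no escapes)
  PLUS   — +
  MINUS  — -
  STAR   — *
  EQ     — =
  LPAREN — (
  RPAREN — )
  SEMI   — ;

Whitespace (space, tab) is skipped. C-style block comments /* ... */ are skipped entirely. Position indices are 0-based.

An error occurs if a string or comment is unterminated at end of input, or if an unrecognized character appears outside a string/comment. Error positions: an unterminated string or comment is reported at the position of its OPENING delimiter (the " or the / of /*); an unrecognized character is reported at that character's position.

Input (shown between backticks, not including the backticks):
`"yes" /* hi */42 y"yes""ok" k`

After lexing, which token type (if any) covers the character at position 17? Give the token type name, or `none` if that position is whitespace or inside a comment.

Answer: ID

Derivation:
pos=0: enter STRING mode
pos=0: emit STR "yes" (now at pos=5)
pos=6: enter COMMENT mode (saw '/*')
exit COMMENT mode (now at pos=14)
pos=14: emit NUM '42' (now at pos=16)
pos=17: emit ID 'y' (now at pos=18)
pos=18: enter STRING mode
pos=18: emit STR "yes" (now at pos=23)
pos=23: enter STRING mode
pos=23: emit STR "ok" (now at pos=27)
pos=28: emit ID 'k' (now at pos=29)
DONE. 6 tokens: [STR, NUM, ID, STR, STR, ID]
Position 17: char is 'y' -> ID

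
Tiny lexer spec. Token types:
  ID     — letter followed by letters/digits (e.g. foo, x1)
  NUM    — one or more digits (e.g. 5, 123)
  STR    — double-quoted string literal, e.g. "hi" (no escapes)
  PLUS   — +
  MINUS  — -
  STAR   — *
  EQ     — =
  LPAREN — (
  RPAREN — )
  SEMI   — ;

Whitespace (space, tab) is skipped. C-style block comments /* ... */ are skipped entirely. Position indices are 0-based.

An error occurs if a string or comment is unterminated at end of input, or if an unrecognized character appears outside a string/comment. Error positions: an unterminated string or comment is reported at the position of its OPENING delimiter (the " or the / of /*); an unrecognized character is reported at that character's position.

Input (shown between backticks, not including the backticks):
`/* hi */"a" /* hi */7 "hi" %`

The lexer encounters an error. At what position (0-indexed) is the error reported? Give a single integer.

pos=0: enter COMMENT mode (saw '/*')
exit COMMENT mode (now at pos=8)
pos=8: enter STRING mode
pos=8: emit STR "a" (now at pos=11)
pos=12: enter COMMENT mode (saw '/*')
exit COMMENT mode (now at pos=20)
pos=20: emit NUM '7' (now at pos=21)
pos=22: enter STRING mode
pos=22: emit STR "hi" (now at pos=26)
pos=27: ERROR — unrecognized char '%'

Answer: 27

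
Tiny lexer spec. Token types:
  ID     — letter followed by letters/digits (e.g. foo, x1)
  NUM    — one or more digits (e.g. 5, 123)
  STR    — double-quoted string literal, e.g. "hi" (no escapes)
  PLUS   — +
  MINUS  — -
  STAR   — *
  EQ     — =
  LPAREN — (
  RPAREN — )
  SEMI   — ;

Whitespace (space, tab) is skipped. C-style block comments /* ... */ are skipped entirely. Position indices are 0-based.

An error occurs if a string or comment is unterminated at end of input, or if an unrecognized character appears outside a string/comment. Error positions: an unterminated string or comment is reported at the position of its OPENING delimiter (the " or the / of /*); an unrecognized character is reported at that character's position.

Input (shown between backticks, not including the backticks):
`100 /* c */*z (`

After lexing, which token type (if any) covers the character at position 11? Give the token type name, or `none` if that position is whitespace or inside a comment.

pos=0: emit NUM '100' (now at pos=3)
pos=4: enter COMMENT mode (saw '/*')
exit COMMENT mode (now at pos=11)
pos=11: emit STAR '*'
pos=12: emit ID 'z' (now at pos=13)
pos=14: emit LPAREN '('
DONE. 4 tokens: [NUM, STAR, ID, LPAREN]
Position 11: char is '*' -> STAR

Answer: STAR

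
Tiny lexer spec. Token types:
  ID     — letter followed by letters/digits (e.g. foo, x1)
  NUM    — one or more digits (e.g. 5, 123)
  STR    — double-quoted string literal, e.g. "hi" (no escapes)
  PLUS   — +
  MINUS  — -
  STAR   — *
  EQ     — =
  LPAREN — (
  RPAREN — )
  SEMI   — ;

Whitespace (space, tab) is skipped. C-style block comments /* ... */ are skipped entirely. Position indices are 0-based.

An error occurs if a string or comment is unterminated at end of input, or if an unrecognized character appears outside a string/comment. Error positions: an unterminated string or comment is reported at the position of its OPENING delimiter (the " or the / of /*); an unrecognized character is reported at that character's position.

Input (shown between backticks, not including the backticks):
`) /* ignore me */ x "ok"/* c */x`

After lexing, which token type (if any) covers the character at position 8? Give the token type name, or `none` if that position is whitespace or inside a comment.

Answer: none

Derivation:
pos=0: emit RPAREN ')'
pos=2: enter COMMENT mode (saw '/*')
exit COMMENT mode (now at pos=17)
pos=18: emit ID 'x' (now at pos=19)
pos=20: enter STRING mode
pos=20: emit STR "ok" (now at pos=24)
pos=24: enter COMMENT mode (saw '/*')
exit COMMENT mode (now at pos=31)
pos=31: emit ID 'x' (now at pos=32)
DONE. 4 tokens: [RPAREN, ID, STR, ID]
Position 8: char is 'o' -> none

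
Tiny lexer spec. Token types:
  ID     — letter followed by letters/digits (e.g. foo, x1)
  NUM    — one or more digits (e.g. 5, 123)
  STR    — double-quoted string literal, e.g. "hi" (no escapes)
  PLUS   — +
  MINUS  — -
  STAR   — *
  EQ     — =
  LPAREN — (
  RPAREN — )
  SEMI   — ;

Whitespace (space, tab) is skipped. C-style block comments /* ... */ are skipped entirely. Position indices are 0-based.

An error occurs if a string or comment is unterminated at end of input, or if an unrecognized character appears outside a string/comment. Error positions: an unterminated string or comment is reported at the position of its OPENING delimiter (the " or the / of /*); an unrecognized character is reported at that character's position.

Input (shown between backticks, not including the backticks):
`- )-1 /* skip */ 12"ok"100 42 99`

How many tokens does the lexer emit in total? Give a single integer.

Answer: 9

Derivation:
pos=0: emit MINUS '-'
pos=2: emit RPAREN ')'
pos=3: emit MINUS '-'
pos=4: emit NUM '1' (now at pos=5)
pos=6: enter COMMENT mode (saw '/*')
exit COMMENT mode (now at pos=16)
pos=17: emit NUM '12' (now at pos=19)
pos=19: enter STRING mode
pos=19: emit STR "ok" (now at pos=23)
pos=23: emit NUM '100' (now at pos=26)
pos=27: emit NUM '42' (now at pos=29)
pos=30: emit NUM '99' (now at pos=32)
DONE. 9 tokens: [MINUS, RPAREN, MINUS, NUM, NUM, STR, NUM, NUM, NUM]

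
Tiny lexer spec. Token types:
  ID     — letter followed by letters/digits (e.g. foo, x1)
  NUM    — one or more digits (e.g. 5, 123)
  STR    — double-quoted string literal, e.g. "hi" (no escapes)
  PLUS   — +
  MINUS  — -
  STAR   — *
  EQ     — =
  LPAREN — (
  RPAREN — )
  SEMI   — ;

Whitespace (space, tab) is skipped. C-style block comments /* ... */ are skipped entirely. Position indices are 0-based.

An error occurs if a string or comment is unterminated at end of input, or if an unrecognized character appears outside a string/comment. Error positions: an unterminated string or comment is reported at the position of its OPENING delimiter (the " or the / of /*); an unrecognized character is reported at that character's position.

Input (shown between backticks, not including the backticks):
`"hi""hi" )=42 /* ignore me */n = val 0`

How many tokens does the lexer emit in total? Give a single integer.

pos=0: enter STRING mode
pos=0: emit STR "hi" (now at pos=4)
pos=4: enter STRING mode
pos=4: emit STR "hi" (now at pos=8)
pos=9: emit RPAREN ')'
pos=10: emit EQ '='
pos=11: emit NUM '42' (now at pos=13)
pos=14: enter COMMENT mode (saw '/*')
exit COMMENT mode (now at pos=29)
pos=29: emit ID 'n' (now at pos=30)
pos=31: emit EQ '='
pos=33: emit ID 'val' (now at pos=36)
pos=37: emit NUM '0' (now at pos=38)
DONE. 9 tokens: [STR, STR, RPAREN, EQ, NUM, ID, EQ, ID, NUM]

Answer: 9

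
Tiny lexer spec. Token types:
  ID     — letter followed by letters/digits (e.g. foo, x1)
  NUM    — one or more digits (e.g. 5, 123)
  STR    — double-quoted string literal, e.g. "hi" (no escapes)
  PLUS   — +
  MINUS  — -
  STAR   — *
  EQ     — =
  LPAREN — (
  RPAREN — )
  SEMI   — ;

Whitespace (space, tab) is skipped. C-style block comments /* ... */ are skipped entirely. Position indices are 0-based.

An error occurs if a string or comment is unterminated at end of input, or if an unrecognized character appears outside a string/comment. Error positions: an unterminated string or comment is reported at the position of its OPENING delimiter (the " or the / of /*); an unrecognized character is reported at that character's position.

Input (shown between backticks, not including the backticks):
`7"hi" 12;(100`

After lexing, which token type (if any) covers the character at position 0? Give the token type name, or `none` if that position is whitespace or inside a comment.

pos=0: emit NUM '7' (now at pos=1)
pos=1: enter STRING mode
pos=1: emit STR "hi" (now at pos=5)
pos=6: emit NUM '12' (now at pos=8)
pos=8: emit SEMI ';'
pos=9: emit LPAREN '('
pos=10: emit NUM '100' (now at pos=13)
DONE. 6 tokens: [NUM, STR, NUM, SEMI, LPAREN, NUM]
Position 0: char is '7' -> NUM

Answer: NUM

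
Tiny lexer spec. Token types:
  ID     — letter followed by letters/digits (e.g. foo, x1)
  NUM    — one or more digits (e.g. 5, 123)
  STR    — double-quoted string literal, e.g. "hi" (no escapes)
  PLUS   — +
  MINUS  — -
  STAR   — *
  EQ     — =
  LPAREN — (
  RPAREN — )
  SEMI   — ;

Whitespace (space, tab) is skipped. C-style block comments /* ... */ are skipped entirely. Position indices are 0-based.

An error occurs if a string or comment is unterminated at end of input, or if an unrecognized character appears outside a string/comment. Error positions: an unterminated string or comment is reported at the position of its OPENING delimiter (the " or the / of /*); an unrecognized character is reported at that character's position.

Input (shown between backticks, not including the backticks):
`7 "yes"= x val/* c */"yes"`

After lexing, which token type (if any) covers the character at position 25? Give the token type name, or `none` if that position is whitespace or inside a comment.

Answer: STR

Derivation:
pos=0: emit NUM '7' (now at pos=1)
pos=2: enter STRING mode
pos=2: emit STR "yes" (now at pos=7)
pos=7: emit EQ '='
pos=9: emit ID 'x' (now at pos=10)
pos=11: emit ID 'val' (now at pos=14)
pos=14: enter COMMENT mode (saw '/*')
exit COMMENT mode (now at pos=21)
pos=21: enter STRING mode
pos=21: emit STR "yes" (now at pos=26)
DONE. 6 tokens: [NUM, STR, EQ, ID, ID, STR]
Position 25: char is '"' -> STR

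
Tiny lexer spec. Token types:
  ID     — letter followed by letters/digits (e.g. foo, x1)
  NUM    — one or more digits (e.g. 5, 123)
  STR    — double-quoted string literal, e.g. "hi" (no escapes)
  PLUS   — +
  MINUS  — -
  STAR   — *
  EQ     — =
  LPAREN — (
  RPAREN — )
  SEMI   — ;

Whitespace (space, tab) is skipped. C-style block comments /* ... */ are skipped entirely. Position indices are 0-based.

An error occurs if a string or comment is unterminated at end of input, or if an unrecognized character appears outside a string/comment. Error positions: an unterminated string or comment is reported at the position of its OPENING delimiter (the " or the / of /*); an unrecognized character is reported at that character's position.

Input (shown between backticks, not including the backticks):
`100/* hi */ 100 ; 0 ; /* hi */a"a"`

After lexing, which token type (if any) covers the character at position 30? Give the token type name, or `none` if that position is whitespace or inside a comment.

pos=0: emit NUM '100' (now at pos=3)
pos=3: enter COMMENT mode (saw '/*')
exit COMMENT mode (now at pos=11)
pos=12: emit NUM '100' (now at pos=15)
pos=16: emit SEMI ';'
pos=18: emit NUM '0' (now at pos=19)
pos=20: emit SEMI ';'
pos=22: enter COMMENT mode (saw '/*')
exit COMMENT mode (now at pos=30)
pos=30: emit ID 'a' (now at pos=31)
pos=31: enter STRING mode
pos=31: emit STR "a" (now at pos=34)
DONE. 7 tokens: [NUM, NUM, SEMI, NUM, SEMI, ID, STR]
Position 30: char is 'a' -> ID

Answer: ID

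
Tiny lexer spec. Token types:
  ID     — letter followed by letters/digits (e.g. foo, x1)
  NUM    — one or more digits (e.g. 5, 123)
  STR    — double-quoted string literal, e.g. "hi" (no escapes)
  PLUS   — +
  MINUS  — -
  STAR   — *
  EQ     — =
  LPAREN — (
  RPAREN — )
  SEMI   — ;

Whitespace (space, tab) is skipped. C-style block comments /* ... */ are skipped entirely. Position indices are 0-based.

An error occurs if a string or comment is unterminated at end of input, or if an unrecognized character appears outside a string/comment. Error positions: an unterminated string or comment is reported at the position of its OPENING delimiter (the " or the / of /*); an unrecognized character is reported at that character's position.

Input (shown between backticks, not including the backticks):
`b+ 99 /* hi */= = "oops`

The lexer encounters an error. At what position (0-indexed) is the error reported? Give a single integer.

pos=0: emit ID 'b' (now at pos=1)
pos=1: emit PLUS '+'
pos=3: emit NUM '99' (now at pos=5)
pos=6: enter COMMENT mode (saw '/*')
exit COMMENT mode (now at pos=14)
pos=14: emit EQ '='
pos=16: emit EQ '='
pos=18: enter STRING mode
pos=18: ERROR — unterminated string

Answer: 18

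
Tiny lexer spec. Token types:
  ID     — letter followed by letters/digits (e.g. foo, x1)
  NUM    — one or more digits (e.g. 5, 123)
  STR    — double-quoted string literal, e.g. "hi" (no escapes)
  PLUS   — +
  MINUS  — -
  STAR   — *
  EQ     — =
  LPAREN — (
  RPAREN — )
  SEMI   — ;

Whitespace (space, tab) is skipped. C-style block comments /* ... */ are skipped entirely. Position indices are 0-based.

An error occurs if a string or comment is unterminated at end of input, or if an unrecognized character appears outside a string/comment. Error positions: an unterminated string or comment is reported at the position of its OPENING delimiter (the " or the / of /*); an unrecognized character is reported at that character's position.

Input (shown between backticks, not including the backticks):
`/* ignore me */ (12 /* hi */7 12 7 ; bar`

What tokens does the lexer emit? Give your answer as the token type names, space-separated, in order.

Answer: LPAREN NUM NUM NUM NUM SEMI ID

Derivation:
pos=0: enter COMMENT mode (saw '/*')
exit COMMENT mode (now at pos=15)
pos=16: emit LPAREN '('
pos=17: emit NUM '12' (now at pos=19)
pos=20: enter COMMENT mode (saw '/*')
exit COMMENT mode (now at pos=28)
pos=28: emit NUM '7' (now at pos=29)
pos=30: emit NUM '12' (now at pos=32)
pos=33: emit NUM '7' (now at pos=34)
pos=35: emit SEMI ';'
pos=37: emit ID 'bar' (now at pos=40)
DONE. 7 tokens: [LPAREN, NUM, NUM, NUM, NUM, SEMI, ID]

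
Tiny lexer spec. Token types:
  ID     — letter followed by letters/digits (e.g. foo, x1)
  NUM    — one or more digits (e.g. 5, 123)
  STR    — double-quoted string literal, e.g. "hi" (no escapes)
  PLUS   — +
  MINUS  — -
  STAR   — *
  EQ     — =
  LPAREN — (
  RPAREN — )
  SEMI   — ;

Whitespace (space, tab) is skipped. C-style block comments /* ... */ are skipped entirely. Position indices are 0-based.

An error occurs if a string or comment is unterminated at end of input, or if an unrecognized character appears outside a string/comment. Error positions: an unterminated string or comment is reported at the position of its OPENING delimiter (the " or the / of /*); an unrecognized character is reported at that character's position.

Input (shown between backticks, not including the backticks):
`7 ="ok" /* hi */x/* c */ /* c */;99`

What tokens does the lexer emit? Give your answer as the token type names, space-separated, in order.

pos=0: emit NUM '7' (now at pos=1)
pos=2: emit EQ '='
pos=3: enter STRING mode
pos=3: emit STR "ok" (now at pos=7)
pos=8: enter COMMENT mode (saw '/*')
exit COMMENT mode (now at pos=16)
pos=16: emit ID 'x' (now at pos=17)
pos=17: enter COMMENT mode (saw '/*')
exit COMMENT mode (now at pos=24)
pos=25: enter COMMENT mode (saw '/*')
exit COMMENT mode (now at pos=32)
pos=32: emit SEMI ';'
pos=33: emit NUM '99' (now at pos=35)
DONE. 6 tokens: [NUM, EQ, STR, ID, SEMI, NUM]

Answer: NUM EQ STR ID SEMI NUM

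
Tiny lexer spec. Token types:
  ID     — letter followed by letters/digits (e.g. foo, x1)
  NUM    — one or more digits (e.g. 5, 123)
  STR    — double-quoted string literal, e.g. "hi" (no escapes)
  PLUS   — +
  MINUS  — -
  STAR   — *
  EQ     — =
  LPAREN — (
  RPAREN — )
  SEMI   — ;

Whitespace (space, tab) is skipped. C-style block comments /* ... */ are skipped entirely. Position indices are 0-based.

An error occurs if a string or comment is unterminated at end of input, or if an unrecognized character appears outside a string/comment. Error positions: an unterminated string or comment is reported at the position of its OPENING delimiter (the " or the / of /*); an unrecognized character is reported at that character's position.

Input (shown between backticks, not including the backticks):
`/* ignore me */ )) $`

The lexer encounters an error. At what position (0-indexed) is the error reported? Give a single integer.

pos=0: enter COMMENT mode (saw '/*')
exit COMMENT mode (now at pos=15)
pos=16: emit RPAREN ')'
pos=17: emit RPAREN ')'
pos=19: ERROR — unrecognized char '$'

Answer: 19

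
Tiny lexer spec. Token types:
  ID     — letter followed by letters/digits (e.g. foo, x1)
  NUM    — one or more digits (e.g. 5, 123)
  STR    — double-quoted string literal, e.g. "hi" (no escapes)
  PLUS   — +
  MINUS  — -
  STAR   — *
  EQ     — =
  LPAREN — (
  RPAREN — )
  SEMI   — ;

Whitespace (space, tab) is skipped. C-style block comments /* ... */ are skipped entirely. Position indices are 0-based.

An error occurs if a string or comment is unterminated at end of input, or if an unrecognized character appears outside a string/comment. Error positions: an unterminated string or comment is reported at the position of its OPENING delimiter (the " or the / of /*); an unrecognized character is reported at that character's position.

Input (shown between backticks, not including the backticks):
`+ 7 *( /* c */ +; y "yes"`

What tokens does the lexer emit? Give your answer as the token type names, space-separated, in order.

pos=0: emit PLUS '+'
pos=2: emit NUM '7' (now at pos=3)
pos=4: emit STAR '*'
pos=5: emit LPAREN '('
pos=7: enter COMMENT mode (saw '/*')
exit COMMENT mode (now at pos=14)
pos=15: emit PLUS '+'
pos=16: emit SEMI ';'
pos=18: emit ID 'y' (now at pos=19)
pos=20: enter STRING mode
pos=20: emit STR "yes" (now at pos=25)
DONE. 8 tokens: [PLUS, NUM, STAR, LPAREN, PLUS, SEMI, ID, STR]

Answer: PLUS NUM STAR LPAREN PLUS SEMI ID STR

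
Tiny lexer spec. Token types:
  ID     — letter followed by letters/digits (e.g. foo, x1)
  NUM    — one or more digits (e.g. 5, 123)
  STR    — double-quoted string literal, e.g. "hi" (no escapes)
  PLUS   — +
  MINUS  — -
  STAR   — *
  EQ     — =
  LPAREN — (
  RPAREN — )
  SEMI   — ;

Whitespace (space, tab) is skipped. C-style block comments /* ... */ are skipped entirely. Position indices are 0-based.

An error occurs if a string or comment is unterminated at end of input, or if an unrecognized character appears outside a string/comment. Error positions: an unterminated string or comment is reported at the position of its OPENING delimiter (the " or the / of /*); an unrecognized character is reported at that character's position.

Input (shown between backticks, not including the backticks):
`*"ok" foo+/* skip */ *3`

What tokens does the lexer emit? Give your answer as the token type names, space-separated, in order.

Answer: STAR STR ID PLUS STAR NUM

Derivation:
pos=0: emit STAR '*'
pos=1: enter STRING mode
pos=1: emit STR "ok" (now at pos=5)
pos=6: emit ID 'foo' (now at pos=9)
pos=9: emit PLUS '+'
pos=10: enter COMMENT mode (saw '/*')
exit COMMENT mode (now at pos=20)
pos=21: emit STAR '*'
pos=22: emit NUM '3' (now at pos=23)
DONE. 6 tokens: [STAR, STR, ID, PLUS, STAR, NUM]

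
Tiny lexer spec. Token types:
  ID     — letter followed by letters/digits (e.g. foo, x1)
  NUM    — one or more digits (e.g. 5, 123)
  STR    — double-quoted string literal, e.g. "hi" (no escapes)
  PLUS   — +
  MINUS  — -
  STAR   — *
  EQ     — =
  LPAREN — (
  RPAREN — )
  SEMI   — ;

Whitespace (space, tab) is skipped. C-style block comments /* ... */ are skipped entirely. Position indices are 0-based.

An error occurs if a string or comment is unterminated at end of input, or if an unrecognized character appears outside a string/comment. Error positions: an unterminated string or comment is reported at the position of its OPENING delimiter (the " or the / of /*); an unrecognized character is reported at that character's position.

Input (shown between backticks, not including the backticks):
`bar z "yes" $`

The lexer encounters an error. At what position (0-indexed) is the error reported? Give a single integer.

Answer: 12

Derivation:
pos=0: emit ID 'bar' (now at pos=3)
pos=4: emit ID 'z' (now at pos=5)
pos=6: enter STRING mode
pos=6: emit STR "yes" (now at pos=11)
pos=12: ERROR — unrecognized char '$'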